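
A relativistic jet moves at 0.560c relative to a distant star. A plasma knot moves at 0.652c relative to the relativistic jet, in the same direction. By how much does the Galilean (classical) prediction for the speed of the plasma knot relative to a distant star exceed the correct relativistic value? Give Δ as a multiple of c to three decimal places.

Galilean: u_cl = 0.652 + 0.560 = 1.2120.
Relativistic: u_rel = (0.652 + 0.560) / (1 + 0.652·0.560) = 1.2120/1.3651 = 0.8878.
Δ = 1.2120 − 0.8878 = 0.3242.
(The classical prediction exceeds c; the relativistic result does not.)

Δ = 0.324c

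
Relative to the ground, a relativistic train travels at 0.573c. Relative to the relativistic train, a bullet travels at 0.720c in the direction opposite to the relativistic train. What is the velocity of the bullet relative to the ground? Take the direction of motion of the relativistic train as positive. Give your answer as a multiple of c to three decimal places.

-0.250c

With v = 0.573 and u' = -0.720 (in units of c),
u = (u' + v)/(1 + u'v/c²):
u = (-0.720 + 0.573) / (1 + (-0.720)·0.573) = -0.1470/0.5874 = -0.2502
(Galilean addition would give -0.147c.)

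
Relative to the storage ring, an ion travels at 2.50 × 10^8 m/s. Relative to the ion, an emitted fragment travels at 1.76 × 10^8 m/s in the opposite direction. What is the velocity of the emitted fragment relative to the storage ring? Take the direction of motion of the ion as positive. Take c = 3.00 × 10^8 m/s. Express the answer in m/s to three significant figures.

+1.45 × 10^8 m/s

In units of c (dividing by 3.00 × 10^8 m/s): v = 0.833, u' = -0.587.
u = (u' + v)/(1 + u'v/c²):
u = (-0.587 + 0.833) / (1 + (-0.587)·0.833) = 0.2467/0.5111 = 0.4826
Converting back: u = 0.4826 × 3.00 × 10^8 m/s.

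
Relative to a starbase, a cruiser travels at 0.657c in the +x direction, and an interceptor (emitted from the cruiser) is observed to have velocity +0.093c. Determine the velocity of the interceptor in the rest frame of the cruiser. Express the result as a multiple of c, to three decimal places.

Invert the composition law: u' = (u − v)/(1 − uv/c²).
u' = (0.093 − 0.657) / (1 − (0.093)(0.657)) = -0.5640/0.9389 = -0.6007.

-0.601c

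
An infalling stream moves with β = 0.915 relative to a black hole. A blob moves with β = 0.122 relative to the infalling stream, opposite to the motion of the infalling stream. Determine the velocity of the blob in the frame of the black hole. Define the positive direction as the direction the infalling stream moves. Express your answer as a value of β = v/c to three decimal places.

With v = 0.915 and u' = -0.122 (in units of c),
u = (u' + v)/(1 + u'v/c²):
u = (-0.122 + 0.915) / (1 + (-0.122)·0.915) = 0.7930/0.8884 = 0.8926

β = +0.893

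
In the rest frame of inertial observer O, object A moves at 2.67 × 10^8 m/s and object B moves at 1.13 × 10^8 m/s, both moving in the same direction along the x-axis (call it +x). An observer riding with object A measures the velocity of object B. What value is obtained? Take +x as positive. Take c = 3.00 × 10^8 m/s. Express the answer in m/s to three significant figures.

β_A = 0.890, β_B = 0.377 (dividing each by c = 3.00 × 10^8 m/s).
Transform to A's frame with the inverse velocity-addition law: u' = (u − v)/(1 − uv/c²), taking u = β_B and v = β_A.
u' = (0.377 − 0.890) / (1 − (0.890)(0.377)) = -0.5133/0.6648 = -0.7722.
u' = -0.7722 × 3.00 × 10^8 m/s.

-2.32 × 10^8 m/s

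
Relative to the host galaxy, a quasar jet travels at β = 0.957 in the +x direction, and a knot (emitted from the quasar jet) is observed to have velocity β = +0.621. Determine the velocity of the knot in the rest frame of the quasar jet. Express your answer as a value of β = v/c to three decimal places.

Invert the composition law: u' = (u − v)/(1 − uv/c²).
u' = (0.621 − 0.957) / (1 − (0.621)(0.957)) = -0.3360/0.4057 = -0.8282.

β = -0.828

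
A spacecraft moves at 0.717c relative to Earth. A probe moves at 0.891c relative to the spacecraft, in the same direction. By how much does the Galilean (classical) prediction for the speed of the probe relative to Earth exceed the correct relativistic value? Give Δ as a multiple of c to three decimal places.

Δ = 0.627c

Galilean: u_cl = 0.891 + 0.717 = 1.6080.
Relativistic: u_rel = (0.891 + 0.717) / (1 + 0.891·0.717) = 1.6080/1.6388 = 0.9812.
Δ = 1.6080 − 0.9812 = 0.6268.
(The classical prediction exceeds c; the relativistic result does not.)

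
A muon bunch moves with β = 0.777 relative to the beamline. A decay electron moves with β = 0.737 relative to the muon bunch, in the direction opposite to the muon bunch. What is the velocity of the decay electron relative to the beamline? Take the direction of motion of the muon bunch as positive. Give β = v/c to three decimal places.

β = +0.094

With v = 0.777 and u' = -0.737 (in units of c),
u = (u' + v)/(1 + u'v/c²):
u = (-0.737 + 0.777) / (1 + (-0.737)·0.777) = 0.0400/0.4274 = 0.0936
(Galilean addition would give +0.040c.)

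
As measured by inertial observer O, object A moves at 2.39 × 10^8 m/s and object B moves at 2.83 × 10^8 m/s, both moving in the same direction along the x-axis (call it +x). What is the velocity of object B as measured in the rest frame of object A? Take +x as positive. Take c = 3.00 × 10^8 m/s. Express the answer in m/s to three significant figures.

β_A = 0.797, β_B = 0.943 (dividing each by c = 3.00 × 10^8 m/s).
Transform to A's frame with the inverse velocity-addition law: u' = (u − v)/(1 − uv/c²), taking u = β_B and v = β_A.
u' = (0.943 − 0.797) / (1 − (0.797)(0.943)) = 0.1467/0.2485 = 0.5903.
u' = 0.5903 × 3.00 × 10^8 m/s.

+1.77 × 10^8 m/s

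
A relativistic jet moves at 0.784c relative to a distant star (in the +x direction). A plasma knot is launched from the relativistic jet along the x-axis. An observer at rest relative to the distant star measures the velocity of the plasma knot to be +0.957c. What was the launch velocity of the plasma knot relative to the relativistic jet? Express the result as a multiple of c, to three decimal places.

Invert the composition law: u' = (u − v)/(1 − uv/c²).
u' = (0.957 − 0.784) / (1 − (0.957)(0.784)) = 0.1730/0.2497 = 0.6928.

+0.693c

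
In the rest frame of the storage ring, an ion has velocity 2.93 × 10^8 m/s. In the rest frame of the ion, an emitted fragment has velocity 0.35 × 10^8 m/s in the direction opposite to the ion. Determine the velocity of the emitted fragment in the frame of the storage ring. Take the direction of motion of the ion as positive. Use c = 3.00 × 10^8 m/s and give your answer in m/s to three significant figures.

+2.91 × 10^8 m/s

In units of c (dividing by 3.00 × 10^8 m/s): v = 0.977, u' = -0.117.
u = (u' + v)/(1 + u'v/c²):
u = (-0.117 + 0.977) / (1 + (-0.117)·0.977) = 0.8600/0.8861 = 0.9706
(Galilean addition would give +0.860c.)
Converting back: u = 0.9706 × 3.00 × 10^8 m/s.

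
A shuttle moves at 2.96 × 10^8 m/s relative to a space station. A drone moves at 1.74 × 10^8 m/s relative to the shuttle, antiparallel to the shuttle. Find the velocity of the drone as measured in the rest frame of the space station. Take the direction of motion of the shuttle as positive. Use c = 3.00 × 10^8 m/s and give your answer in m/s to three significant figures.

In units of c (dividing by 3.00 × 10^8 m/s): v = 0.987, u' = -0.580.
u = (u' + v)/(1 + u'v/c²):
u = (-0.580 + 0.987) / (1 + (-0.580)·0.987) = 0.4067/0.4277 = 0.9507
Converting back: u = 0.9507 × 3.00 × 10^8 m/s.

+2.85 × 10^8 m/s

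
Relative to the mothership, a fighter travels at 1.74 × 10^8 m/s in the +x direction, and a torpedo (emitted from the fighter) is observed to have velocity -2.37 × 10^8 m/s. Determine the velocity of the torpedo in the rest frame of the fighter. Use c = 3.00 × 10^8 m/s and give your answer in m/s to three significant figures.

-2.82 × 10^8 m/s

v = 0.580c, u = -0.790c.
Invert the composition law: u' = (u − v)/(1 − uv/c²).
u' = (-0.790 − 0.580) / (1 − (-0.790)(0.580)) = -1.3700/1.4582 = -0.9395.
u' = -0.9395 × 3.00 × 10^8 m/s.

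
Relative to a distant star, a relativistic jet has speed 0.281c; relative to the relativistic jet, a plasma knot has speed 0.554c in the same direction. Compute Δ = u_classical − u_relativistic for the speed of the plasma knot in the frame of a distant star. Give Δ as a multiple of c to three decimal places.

Δ = 0.112c

Galilean: u_cl = 0.554 + 0.281 = 0.8350.
Relativistic: u_rel = (0.554 + 0.281) / (1 + 0.554·0.281) = 0.8350/1.1557 = 0.7225.
Δ = 0.8350 − 0.7225 = 0.1125.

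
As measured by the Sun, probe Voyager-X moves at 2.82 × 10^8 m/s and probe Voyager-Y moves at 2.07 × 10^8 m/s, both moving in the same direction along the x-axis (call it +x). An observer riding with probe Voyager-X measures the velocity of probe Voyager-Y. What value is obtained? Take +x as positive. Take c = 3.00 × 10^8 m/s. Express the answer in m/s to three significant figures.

β_A = 0.940, β_B = 0.690 (dividing each by c = 3.00 × 10^8 m/s).
Transform to A's frame with the inverse velocity-addition law: u' = (u − v)/(1 − uv/c²), taking u = β_B and v = β_A.
u' = (0.690 − 0.940) / (1 − (0.940)(0.690)) = -0.2500/0.3514 = -0.7114.
u' = -0.7114 × 3.00 × 10^8 m/s.

-2.13 × 10^8 m/s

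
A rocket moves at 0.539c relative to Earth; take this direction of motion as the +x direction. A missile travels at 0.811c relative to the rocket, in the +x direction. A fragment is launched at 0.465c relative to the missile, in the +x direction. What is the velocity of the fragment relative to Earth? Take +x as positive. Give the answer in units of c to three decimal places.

0.977c

Apply u = (u' + v)/(1 + u'v/c²) successively, working outward toward Earth.
Start: velocity of the rocket relative to Earth = 0.5390c.
Compose with the missile (u' = 0.811 in the rocket frame): u_1 = (0.811 + 0.539) / (1 + 0.811·0.539) = 1.3500/1.4371 = 0.9394.
Compose with the fragment (u' = 0.465 in the missile frame): u_2 = (0.465 + 0.939) / (1 + 0.465·0.939) = 1.4044/1.4368 = 0.9774.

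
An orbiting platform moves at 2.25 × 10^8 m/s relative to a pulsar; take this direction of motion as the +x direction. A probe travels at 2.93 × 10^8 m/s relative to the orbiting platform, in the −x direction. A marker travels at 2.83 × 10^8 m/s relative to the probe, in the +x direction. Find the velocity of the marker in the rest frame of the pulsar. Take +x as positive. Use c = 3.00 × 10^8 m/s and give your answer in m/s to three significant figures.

+1.43 × 10^8 m/s

Apply u = (u' + v)/(1 + u'v/c²) successively, working outward toward the pulsar.
(Dividing each given speed by c = 3.00 × 10^8 m/s to work in units of c.)
Start: velocity of the orbiting platform relative to the pulsar = 0.7500c.
Compose with the probe (u' = -0.977 in the orbiting platform frame): u_1 = (-0.977 + 0.750) / (1 + (-0.977)·0.750) = -0.2267/0.2675 = -0.8474.
Compose with the marker (u' = 0.943 in the probe frame): u_2 = (0.943 + (-0.847)) / (1 + 0.943·(-0.847)) = 0.0960/0.2007 = 0.4783.
So u = 0.4783 × 3.00 × 10^8 m/s.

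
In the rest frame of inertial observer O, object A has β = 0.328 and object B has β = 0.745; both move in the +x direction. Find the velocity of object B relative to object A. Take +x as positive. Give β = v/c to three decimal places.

β = +0.552

β_A = 0.328, β_B = 0.745.
Transform to A's frame with the inverse velocity-addition law: u' = (u − v)/(1 − uv/c²), taking u = β_B and v = β_A.
u' = (0.745 − 0.328) / (1 − (0.328)(0.745)) = 0.4170/0.7556 = 0.5519.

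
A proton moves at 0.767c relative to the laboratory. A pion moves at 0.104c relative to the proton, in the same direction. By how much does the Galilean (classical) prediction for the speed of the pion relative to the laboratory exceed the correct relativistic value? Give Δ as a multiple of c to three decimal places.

Δ = 0.064c

Galilean: u_cl = 0.104 + 0.767 = 0.8710.
Relativistic: u_rel = (0.104 + 0.767) / (1 + 0.104·0.767) = 0.8710/1.0798 = 0.8067.
Δ = 0.8710 − 0.8067 = 0.0643.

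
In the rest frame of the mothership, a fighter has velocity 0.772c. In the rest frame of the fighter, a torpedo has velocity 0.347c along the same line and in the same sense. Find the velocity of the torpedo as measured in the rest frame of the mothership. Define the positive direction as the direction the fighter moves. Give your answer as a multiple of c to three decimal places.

With v = 0.772 and u' = 0.347 (in units of c),
u = (u' + v)/(1 + u'v/c²):
u = (0.347 + 0.772) / (1 + 0.347·0.772) = 1.1190/1.2679 = 0.8826

0.883c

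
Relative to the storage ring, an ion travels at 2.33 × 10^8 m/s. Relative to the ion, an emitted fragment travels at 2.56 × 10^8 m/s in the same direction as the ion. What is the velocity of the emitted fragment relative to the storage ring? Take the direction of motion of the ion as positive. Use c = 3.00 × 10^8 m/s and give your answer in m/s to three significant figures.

In units of c (dividing by 3.00 × 10^8 m/s): v = 0.777, u' = 0.853.
u = (u' + v)/(1 + u'v/c²):
u = (0.853 + 0.777) / (1 + 0.853·0.777) = 1.6300/1.6628 = 0.9803
(Galilean addition would give +1.630c, exceeding c.)
Converting back: u = 0.9803 × 3.00 × 10^8 m/s.

2.94 × 10^8 m/s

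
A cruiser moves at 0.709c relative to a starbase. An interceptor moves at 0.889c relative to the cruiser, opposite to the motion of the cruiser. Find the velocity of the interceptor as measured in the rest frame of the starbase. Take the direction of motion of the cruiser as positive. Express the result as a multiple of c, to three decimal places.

With v = 0.709 and u' = -0.889 (in units of c),
u = (u' + v)/(1 + u'v/c²):
u = (-0.889 + 0.709) / (1 + (-0.889)·0.709) = -0.1800/0.3697 = -0.4869
(Galilean addition would give -0.180c.)

-0.487c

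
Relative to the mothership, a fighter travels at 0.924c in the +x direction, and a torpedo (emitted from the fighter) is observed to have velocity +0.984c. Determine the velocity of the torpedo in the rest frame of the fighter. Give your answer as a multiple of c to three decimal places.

Invert the composition law: u' = (u − v)/(1 − uv/c²).
u' = (0.984 − 0.924) / (1 − (0.984)(0.924)) = 0.0600/0.0908 = 0.6609.

+0.661c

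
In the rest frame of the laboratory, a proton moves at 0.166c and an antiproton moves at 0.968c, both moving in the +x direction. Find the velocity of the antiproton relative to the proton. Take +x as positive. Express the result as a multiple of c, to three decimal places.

+0.956c

β_A = 0.166, β_B = 0.968.
Transform to A's frame with the inverse velocity-addition law: u' = (u − v)/(1 − uv/c²), taking u = β_B and v = β_A.
u' = (0.968 − 0.166) / (1 − (0.166)(0.968)) = 0.8020/0.8393 = 0.9555.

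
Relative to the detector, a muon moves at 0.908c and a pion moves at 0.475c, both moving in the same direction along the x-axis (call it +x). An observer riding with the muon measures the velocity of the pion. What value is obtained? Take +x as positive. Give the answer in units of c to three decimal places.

-0.761c

β_A = 0.908, β_B = 0.475.
Transform to A's frame with the inverse velocity-addition law: u' = (u − v)/(1 − uv/c²), taking u = β_B and v = β_A.
u' = (0.475 − 0.908) / (1 − (0.908)(0.475)) = -0.4330/0.5687 = -0.7614.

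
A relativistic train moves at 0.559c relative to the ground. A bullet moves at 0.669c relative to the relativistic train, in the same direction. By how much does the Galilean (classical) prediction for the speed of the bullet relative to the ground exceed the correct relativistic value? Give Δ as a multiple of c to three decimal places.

Galilean: u_cl = 0.669 + 0.559 = 1.2280.
Relativistic: u_rel = (0.669 + 0.559) / (1 + 0.669·0.559) = 1.2280/1.3740 = 0.8938.
Δ = 1.2280 − 0.8938 = 0.3342.
(The classical prediction exceeds c; the relativistic result does not.)

Δ = 0.334c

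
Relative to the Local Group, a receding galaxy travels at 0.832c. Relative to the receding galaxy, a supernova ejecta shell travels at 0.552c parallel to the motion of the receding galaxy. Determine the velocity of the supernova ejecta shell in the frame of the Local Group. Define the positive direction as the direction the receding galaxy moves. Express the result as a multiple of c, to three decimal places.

With v = 0.832 and u' = 0.552 (in units of c),
u = (u' + v)/(1 + u'v/c²):
u = (0.552 + 0.832) / (1 + 0.552·0.832) = 1.3840/1.4593 = 0.9484
(Galilean addition would give +1.384c, exceeding c.)

0.948c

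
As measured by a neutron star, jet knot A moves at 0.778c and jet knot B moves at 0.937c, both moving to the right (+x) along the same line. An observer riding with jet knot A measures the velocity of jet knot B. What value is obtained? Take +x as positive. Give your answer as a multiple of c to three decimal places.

β_A = 0.778, β_B = 0.937.
Transform to A's frame with the inverse velocity-addition law: u' = (u − v)/(1 − uv/c²), taking u = β_B and v = β_A.
u' = (0.937 − 0.778) / (1 − (0.778)(0.937)) = 0.1590/0.2710 = 0.5867.

+0.587c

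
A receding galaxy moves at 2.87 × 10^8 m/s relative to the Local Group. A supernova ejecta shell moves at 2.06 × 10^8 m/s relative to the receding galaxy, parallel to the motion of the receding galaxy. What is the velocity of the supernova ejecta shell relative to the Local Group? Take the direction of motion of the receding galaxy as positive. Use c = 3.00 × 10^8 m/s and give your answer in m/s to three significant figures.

2.98 × 10^8 m/s

In units of c (dividing by 3.00 × 10^8 m/s): v = 0.957, u' = 0.687.
u = (u' + v)/(1 + u'v/c²):
u = (0.687 + 0.957) / (1 + 0.687·0.957) = 1.6433/1.6569 = 0.9918
(Galilean addition would give +1.643c, exceeding c.)
Converting back: u = 0.9918 × 3.00 × 10^8 m/s.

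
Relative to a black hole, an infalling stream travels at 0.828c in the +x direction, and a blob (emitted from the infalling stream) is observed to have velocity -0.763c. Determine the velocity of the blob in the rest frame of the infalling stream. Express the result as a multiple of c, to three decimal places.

Invert the composition law: u' = (u − v)/(1 − uv/c²).
u' = (-0.763 − 0.828) / (1 − (-0.763)(0.828)) = -1.5910/1.6318 = -0.9750.

-0.975c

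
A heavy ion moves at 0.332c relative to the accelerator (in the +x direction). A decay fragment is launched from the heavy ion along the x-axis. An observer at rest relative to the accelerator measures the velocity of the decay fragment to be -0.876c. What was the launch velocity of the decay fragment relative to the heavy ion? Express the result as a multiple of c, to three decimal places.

-0.936c

Invert the composition law: u' = (u − v)/(1 − uv/c²).
u' = (-0.876 − 0.332) / (1 − (-0.876)(0.332)) = -1.2080/1.2908 = -0.9358.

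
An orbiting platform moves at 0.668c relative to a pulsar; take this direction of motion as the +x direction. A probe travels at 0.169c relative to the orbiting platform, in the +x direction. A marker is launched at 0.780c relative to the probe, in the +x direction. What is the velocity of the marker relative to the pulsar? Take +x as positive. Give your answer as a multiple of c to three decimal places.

Apply u = (u' + v)/(1 + u'v/c²) successively, working outward toward the pulsar.
Start: velocity of the orbiting platform relative to the pulsar = 0.6680c.
Compose with the probe (u' = 0.169 in the orbiting platform frame): u_1 = (0.169 + 0.668) / (1 + 0.169·0.668) = 0.8370/1.1129 = 0.7521.
Compose with the marker (u' = 0.780 in the probe frame): u_2 = (0.780 + 0.752) / (1 + 0.780·0.752) = 1.5321/1.5866 = 0.9656.

0.966c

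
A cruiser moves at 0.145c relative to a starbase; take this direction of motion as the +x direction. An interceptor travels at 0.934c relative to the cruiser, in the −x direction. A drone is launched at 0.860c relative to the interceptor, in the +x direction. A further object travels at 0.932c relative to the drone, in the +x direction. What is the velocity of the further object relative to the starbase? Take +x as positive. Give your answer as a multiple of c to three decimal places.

+0.890c

Apply u = (u' + v)/(1 + u'v/c²) successively, working outward toward the starbase.
Start: velocity of the cruiser relative to the starbase = 0.1450c.
Compose with the interceptor (u' = -0.934 in the cruiser frame): u_1 = (-0.934 + 0.145) / (1 + (-0.934)·0.145) = -0.7890/0.8646 = -0.9126.
Compose with the drone (u' = 0.860 in the interceptor frame): u_2 = (0.860 + (-0.913)) / (1 + 0.860·(-0.913)) = -0.0526/0.2152 = -0.2444.
Compose with the further object (u' = 0.932 in the drone frame): u_3 = (0.932 + (-0.244)) / (1 + 0.932·(-0.244)) = 0.6876/0.7722 = 0.8904.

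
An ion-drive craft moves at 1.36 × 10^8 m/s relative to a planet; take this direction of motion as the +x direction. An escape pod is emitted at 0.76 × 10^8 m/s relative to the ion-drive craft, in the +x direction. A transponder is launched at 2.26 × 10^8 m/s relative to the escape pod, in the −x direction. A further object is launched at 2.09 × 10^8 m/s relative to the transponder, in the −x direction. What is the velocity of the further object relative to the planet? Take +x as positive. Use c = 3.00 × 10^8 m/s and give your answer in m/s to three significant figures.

-2.39 × 10^8 m/s

Apply u = (u' + v)/(1 + u'v/c²) successively, working outward toward the planet.
(Dividing each given speed by c = 3.00 × 10^8 m/s to work in units of c.)
Start: velocity of the ion-drive craft relative to the planet = 0.4533c.
Compose with the escape pod (u' = 0.253 in the ion-drive craft frame): u_1 = (0.253 + 0.453) / (1 + 0.253·0.453) = 0.7067/1.1148 = 0.6339.
Compose with the transponder (u' = -0.753 in the escape pod frame): u_2 = (-0.753 + 0.634) / (1 + (-0.753)·0.634) = -0.1195/0.5225 = -0.2286.
Compose with the further object (u' = -0.697 in the transponder frame): u_3 = (-0.697 + (-0.229)) / (1 + (-0.697)·(-0.229)) = -0.9253/1.1593 = -0.7982.
So u = -0.7982 × 3.00 × 10^8 m/s.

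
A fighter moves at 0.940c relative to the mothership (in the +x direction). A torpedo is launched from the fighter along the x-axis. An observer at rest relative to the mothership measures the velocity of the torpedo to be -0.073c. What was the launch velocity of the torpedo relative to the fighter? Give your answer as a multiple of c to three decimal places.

Invert the composition law: u' = (u − v)/(1 − uv/c²).
u' = (-0.073 − 0.940) / (1 − (-0.073)(0.940)) = -1.0130/1.0686 = -0.9480.

-0.948c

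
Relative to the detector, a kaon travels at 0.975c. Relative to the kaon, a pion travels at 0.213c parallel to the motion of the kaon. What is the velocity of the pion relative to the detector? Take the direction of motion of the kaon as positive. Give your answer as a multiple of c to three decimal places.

With v = 0.975 and u' = 0.213 (in units of c),
u = (u' + v)/(1 + u'v/c²):
u = (0.213 + 0.975) / (1 + 0.213·0.975) = 1.1880/1.2077 = 0.9837

0.984c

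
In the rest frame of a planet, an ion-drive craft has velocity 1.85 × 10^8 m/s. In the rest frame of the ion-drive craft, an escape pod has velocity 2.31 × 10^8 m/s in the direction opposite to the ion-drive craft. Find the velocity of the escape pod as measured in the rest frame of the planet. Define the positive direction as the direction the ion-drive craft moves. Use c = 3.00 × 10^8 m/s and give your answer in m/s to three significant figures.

In units of c (dividing by 3.00 × 10^8 m/s): v = 0.617, u' = -0.770.
u = (u' + v)/(1 + u'v/c²):
u = (-0.770 + 0.617) / (1 + (-0.770)·0.617) = -0.1533/0.5252 = -0.2920
(Galilean addition would give -0.153c.)
Converting back: u = -0.2920 × 3.00 × 10^8 m/s.

-8.76 × 10^7 m/s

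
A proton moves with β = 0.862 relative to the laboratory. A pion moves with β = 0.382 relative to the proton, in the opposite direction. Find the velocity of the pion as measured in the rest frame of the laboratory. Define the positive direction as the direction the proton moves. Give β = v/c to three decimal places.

With v = 0.862 and u' = -0.382 (in units of c),
u = (u' + v)/(1 + u'v/c²):
u = (-0.382 + 0.862) / (1 + (-0.382)·0.862) = 0.4800/0.6707 = 0.7157
(Galilean addition would give +0.480c.)

β = +0.716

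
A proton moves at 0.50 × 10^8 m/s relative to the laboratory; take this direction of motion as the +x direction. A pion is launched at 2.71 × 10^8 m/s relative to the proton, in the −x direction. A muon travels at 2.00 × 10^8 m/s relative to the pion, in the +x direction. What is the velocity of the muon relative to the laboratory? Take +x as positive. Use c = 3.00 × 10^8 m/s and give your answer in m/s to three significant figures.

Apply u = (u' + v)/(1 + u'v/c²) successively, working outward toward the laboratory.
(Dividing each given speed by c = 3.00 × 10^8 m/s to work in units of c.)
Start: velocity of the proton relative to the laboratory = 0.1667c.
Compose with the pion (u' = -0.903 in the proton frame): u_1 = (-0.903 + 0.167) / (1 + (-0.903)·0.167) = -0.7367/0.8494 = -0.8672.
Compose with the muon (u' = 0.667 in the pion frame): u_2 = (0.667 + (-0.867)) / (1 + 0.667·(-0.867)) = -0.2006/0.4218 = -0.4755.
So u = -0.4755 × 3.00 × 10^8 m/s.

-1.43 × 10^8 m/s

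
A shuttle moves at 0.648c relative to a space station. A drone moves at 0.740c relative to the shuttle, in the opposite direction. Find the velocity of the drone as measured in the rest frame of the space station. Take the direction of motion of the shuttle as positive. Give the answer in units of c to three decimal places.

-0.177c

With v = 0.648 and u' = -0.740 (in units of c),
u = (u' + v)/(1 + u'v/c²):
u = (-0.740 + 0.648) / (1 + (-0.740)·0.648) = -0.0920/0.5205 = -0.1768
(Galilean addition would give -0.092c.)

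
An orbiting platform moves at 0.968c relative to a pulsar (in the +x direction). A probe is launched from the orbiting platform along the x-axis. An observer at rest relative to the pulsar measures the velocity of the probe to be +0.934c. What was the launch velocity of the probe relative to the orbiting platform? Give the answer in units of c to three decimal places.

Invert the composition law: u' = (u − v)/(1 − uv/c²).
u' = (0.934 − 0.968) / (1 − (0.934)(0.968)) = -0.0340/0.0959 = -0.3546.

-0.355c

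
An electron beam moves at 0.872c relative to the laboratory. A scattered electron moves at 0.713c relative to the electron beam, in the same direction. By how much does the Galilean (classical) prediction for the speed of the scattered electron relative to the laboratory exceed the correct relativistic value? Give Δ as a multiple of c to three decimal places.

Galilean: u_cl = 0.713 + 0.872 = 1.5850.
Relativistic: u_rel = (0.713 + 0.872) / (1 + 0.713·0.872) = 1.5850/1.6217 = 0.9773.
Δ = 1.5850 − 0.9773 = 0.6077.
(The classical prediction exceeds c; the relativistic result does not.)

Δ = 0.608c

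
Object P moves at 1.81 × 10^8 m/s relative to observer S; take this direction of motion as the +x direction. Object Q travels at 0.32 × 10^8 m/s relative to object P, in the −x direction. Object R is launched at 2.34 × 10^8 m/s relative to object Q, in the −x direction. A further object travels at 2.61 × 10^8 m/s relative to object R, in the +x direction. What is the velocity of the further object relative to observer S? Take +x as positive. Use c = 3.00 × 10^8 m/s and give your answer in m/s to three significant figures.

+2.12 × 10^8 m/s

Apply u = (u' + v)/(1 + u'v/c²) successively, working outward toward observer S.
(Dividing each given speed by c = 3.00 × 10^8 m/s to work in units of c.)
Start: velocity of object P relative to observer S = 0.6033c.
Compose with object Q (u' = -0.107 in object P frame): u_1 = (-0.107 + 0.603) / (1 + (-0.107)·0.603) = 0.4967/0.9356 = 0.5308.
Compose with object R (u' = -0.780 in object Q frame): u_2 = (-0.780 + 0.531) / (1 + (-0.780)·0.531) = -0.2492/0.5860 = -0.4252.
Compose with the further object (u' = 0.870 in object R frame): u_3 = (0.870 + (-0.425)) / (1 + 0.870·(-0.425)) = 0.4448/0.6300 = 0.7059.
So u = 0.7059 × 3.00 × 10^8 m/s.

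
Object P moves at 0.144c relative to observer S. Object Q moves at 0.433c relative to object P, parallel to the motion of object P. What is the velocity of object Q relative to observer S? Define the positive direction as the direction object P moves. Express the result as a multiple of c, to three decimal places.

0.543c

With v = 0.144 and u' = 0.433 (in units of c),
u = (u' + v)/(1 + u'v/c²):
u = (0.433 + 0.144) / (1 + 0.433·0.144) = 0.5770/1.0624 = 0.5431
(Galilean addition would give +0.577c.)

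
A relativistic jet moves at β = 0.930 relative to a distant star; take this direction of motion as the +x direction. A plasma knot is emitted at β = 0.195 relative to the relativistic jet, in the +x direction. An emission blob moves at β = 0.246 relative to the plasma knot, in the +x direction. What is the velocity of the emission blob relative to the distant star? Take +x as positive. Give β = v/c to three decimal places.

β = 0.971

Apply u = (u' + v)/(1 + u'v/c²) successively, working outward toward the distant star.
Start: velocity of the relativistic jet relative to the distant star = 0.9300c.
Compose with the plasma knot (u' = 0.195 in the relativistic jet frame): u_1 = (0.195 + 0.930) / (1 + 0.195·0.930) = 1.1250/1.1813 = 0.9523.
Compose with the emission blob (u' = 0.246 in the plasma knot frame): u_2 = (0.246 + 0.952) / (1 + 0.246·0.952) = 1.1983/1.2343 = 0.9709.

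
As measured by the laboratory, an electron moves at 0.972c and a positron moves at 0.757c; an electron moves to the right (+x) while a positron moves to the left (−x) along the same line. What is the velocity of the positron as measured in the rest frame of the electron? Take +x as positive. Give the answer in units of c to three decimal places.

β_A = 0.972, β_B = -0.757.
Transform to A's frame with the inverse velocity-addition law: u' = (u − v)/(1 − uv/c²), taking u = β_B and v = β_A.
u' = (-0.757 − 0.972) / (1 − (0.972)(-0.757)) = -1.7290/1.7358 = -0.9961.

-0.996c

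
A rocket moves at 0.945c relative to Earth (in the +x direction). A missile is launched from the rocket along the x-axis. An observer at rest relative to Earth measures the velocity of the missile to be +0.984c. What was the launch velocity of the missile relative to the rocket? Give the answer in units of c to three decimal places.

Invert the composition law: u' = (u − v)/(1 − uv/c²).
u' = (0.984 − 0.945) / (1 − (0.984)(0.945)) = 0.0390/0.0701 = 0.5562.

+0.556c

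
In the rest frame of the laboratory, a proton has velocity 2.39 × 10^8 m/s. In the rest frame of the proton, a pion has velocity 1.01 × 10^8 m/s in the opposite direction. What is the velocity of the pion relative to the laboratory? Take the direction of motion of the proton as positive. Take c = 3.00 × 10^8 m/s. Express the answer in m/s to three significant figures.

+1.89 × 10^8 m/s

In units of c (dividing by 3.00 × 10^8 m/s): v = 0.797, u' = -0.337.
u = (u' + v)/(1 + u'v/c²):
u = (-0.337 + 0.797) / (1 + (-0.337)·0.797) = 0.4600/0.7318 = 0.6286
Converting back: u = 0.6286 × 3.00 × 10^8 m/s.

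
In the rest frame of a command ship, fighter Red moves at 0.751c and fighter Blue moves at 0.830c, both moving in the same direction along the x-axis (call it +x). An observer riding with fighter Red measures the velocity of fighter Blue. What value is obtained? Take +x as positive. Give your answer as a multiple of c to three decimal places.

β_A = 0.751, β_B = 0.830.
Transform to A's frame with the inverse velocity-addition law: u' = (u − v)/(1 − uv/c²), taking u = β_B and v = β_A.
u' = (0.830 − 0.751) / (1 − (0.751)(0.830)) = 0.0790/0.3767 = 0.2097.

+0.210c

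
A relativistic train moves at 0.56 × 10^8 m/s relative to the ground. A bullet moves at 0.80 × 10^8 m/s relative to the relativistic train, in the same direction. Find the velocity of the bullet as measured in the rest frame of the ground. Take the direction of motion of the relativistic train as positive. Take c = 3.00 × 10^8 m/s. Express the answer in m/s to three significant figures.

1.30 × 10^8 m/s

In units of c (dividing by 3.00 × 10^8 m/s): v = 0.187, u' = 0.267.
u = (u' + v)/(1 + u'v/c²):
u = (0.267 + 0.187) / (1 + 0.267·0.187) = 0.4533/1.0498 = 0.4318
Converting back: u = 0.4318 × 3.00 × 10^8 m/s.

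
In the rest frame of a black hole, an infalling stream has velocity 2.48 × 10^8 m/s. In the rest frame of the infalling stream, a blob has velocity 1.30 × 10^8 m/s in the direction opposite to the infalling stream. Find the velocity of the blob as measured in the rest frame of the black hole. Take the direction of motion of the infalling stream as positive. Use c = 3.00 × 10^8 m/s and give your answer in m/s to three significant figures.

+1.84 × 10^8 m/s

In units of c (dividing by 3.00 × 10^8 m/s): v = 0.827, u' = -0.433.
u = (u' + v)/(1 + u'v/c²):
u = (-0.433 + 0.827) / (1 + (-0.433)·0.827) = 0.3933/0.6418 = 0.6129
(Galilean addition would give +0.393c.)
Converting back: u = 0.6129 × 3.00 × 10^8 m/s.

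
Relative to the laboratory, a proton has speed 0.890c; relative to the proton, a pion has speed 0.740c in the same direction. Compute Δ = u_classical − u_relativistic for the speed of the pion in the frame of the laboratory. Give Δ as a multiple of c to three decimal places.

Galilean: u_cl = 0.740 + 0.890 = 1.6300.
Relativistic: u_rel = (0.740 + 0.890) / (1 + 0.740·0.890) = 1.6300/1.6586 = 0.9828.
Δ = 1.6300 − 0.9828 = 0.6472.
(The classical prediction exceeds c; the relativistic result does not.)

Δ = 0.647c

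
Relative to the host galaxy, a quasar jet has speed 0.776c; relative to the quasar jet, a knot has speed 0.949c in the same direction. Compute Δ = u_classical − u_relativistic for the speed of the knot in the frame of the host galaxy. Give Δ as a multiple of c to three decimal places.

Δ = 0.732c

Galilean: u_cl = 0.949 + 0.776 = 1.7250.
Relativistic: u_rel = (0.949 + 0.776) / (1 + 0.949·0.776) = 1.7250/1.7364 = 0.9934.
Δ = 1.7250 − 0.9934 = 0.7316.
(The classical prediction exceeds c; the relativistic result does not.)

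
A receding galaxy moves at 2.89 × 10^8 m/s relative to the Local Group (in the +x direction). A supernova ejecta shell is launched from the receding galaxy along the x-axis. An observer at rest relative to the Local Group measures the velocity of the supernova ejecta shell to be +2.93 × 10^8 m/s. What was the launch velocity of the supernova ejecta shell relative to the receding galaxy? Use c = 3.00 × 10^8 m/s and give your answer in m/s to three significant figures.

+6.76 × 10^7 m/s

v = 0.963c, u = 0.977c.
Invert the composition law: u' = (u − v)/(1 − uv/c²).
u' = (0.977 − 0.963) / (1 − (0.977)(0.963)) = 0.0133/0.0591 = 0.2254.
u' = 0.2254 × 3.00 × 10^8 m/s.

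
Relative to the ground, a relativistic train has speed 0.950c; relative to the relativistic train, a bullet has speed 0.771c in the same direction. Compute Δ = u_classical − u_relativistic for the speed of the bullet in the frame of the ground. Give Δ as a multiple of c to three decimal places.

Galilean: u_cl = 0.771 + 0.950 = 1.7210.
Relativistic: u_rel = (0.771 + 0.950) / (1 + 0.771·0.950) = 1.7210/1.7325 = 0.9934.
Δ = 1.7210 − 0.9934 = 0.7276.
(The classical prediction exceeds c; the relativistic result does not.)

Δ = 0.728c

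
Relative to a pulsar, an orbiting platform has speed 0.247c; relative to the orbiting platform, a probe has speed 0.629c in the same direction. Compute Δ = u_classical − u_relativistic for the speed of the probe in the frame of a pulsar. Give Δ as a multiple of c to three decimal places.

Δ = 0.118c

Galilean: u_cl = 0.629 + 0.247 = 0.8760.
Relativistic: u_rel = (0.629 + 0.247) / (1 + 0.629·0.247) = 0.8760/1.1554 = 0.7582.
Δ = 0.8760 − 0.7582 = 0.1178.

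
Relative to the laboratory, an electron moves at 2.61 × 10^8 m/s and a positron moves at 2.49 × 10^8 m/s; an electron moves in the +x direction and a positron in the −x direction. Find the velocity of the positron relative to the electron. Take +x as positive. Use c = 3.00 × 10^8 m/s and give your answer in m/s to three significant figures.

β_A = 0.870, β_B = -0.830 (dividing each by c = 3.00 × 10^8 m/s).
Transform to A's frame with the inverse velocity-addition law: u' = (u − v)/(1 − uv/c²), taking u = β_B and v = β_A.
u' = (-0.830 − 0.870) / (1 − (0.870)(-0.830)) = -1.7000/1.7221 = -0.9872.
u' = -0.9872 × 3.00 × 10^8 m/s.

-2.96 × 10^8 m/s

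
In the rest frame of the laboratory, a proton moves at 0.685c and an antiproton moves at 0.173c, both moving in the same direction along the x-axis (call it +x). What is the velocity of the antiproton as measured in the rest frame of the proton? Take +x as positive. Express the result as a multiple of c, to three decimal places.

-0.581c

β_A = 0.685, β_B = 0.173.
Transform to A's frame with the inverse velocity-addition law: u' = (u − v)/(1 − uv/c²), taking u = β_B and v = β_A.
u' = (0.173 − 0.685) / (1 − (0.685)(0.173)) = -0.5120/0.8815 = -0.5808.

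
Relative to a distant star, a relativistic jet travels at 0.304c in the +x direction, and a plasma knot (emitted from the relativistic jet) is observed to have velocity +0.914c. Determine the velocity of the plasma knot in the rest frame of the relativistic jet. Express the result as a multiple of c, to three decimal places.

Invert the composition law: u' = (u − v)/(1 − uv/c²).
u' = (0.914 − 0.304) / (1 − (0.914)(0.304)) = 0.6100/0.7221 = 0.8447.

+0.845c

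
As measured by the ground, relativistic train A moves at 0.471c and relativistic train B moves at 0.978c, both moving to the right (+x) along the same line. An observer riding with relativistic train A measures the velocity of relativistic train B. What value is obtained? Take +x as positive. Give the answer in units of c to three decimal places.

+0.940c

β_A = 0.471, β_B = 0.978.
Transform to A's frame with the inverse velocity-addition law: u' = (u − v)/(1 − uv/c²), taking u = β_B and v = β_A.
u' = (0.978 − 0.471) / (1 − (0.471)(0.978)) = 0.5070/0.5394 = 0.9400.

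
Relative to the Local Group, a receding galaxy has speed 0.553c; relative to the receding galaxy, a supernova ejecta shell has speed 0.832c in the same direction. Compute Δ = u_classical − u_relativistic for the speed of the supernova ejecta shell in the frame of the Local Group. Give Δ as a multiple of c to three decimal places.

Galilean: u_cl = 0.832 + 0.553 = 1.3850.
Relativistic: u_rel = (0.832 + 0.553) / (1 + 0.832·0.553) = 1.3850/1.4601 = 0.9486.
Δ = 1.3850 − 0.9486 = 0.4364.
(The classical prediction exceeds c; the relativistic result does not.)

Δ = 0.436c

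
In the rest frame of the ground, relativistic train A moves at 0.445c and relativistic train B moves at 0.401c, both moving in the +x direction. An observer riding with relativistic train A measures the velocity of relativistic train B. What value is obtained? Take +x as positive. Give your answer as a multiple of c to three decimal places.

β_A = 0.445, β_B = 0.401.
Transform to A's frame with the inverse velocity-addition law: u' = (u − v)/(1 − uv/c²), taking u = β_B and v = β_A.
u' = (0.401 − 0.445) / (1 − (0.445)(0.401)) = -0.0440/0.8216 = -0.0536.

-0.054c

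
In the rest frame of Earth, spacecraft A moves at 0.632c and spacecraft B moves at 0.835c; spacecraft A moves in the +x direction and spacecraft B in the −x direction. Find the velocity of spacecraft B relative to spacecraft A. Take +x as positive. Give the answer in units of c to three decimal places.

β_A = 0.632, β_B = -0.835.
Transform to A's frame with the inverse velocity-addition law: u' = (u − v)/(1 − uv/c²), taking u = β_B and v = β_A.
u' = (-0.835 − 0.632) / (1 − (0.632)(-0.835)) = -1.4670/1.5277 = -0.9603.

-0.960c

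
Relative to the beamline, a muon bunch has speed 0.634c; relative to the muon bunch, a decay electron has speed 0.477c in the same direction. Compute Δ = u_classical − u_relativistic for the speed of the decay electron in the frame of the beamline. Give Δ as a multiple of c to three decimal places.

Galilean: u_cl = 0.477 + 0.634 = 1.1110.
Relativistic: u_rel = (0.477 + 0.634) / (1 + 0.477·0.634) = 1.1110/1.3024 = 0.8530.
Δ = 1.1110 − 0.8530 = 0.2580.
(The classical prediction exceeds c; the relativistic result does not.)

Δ = 0.258c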